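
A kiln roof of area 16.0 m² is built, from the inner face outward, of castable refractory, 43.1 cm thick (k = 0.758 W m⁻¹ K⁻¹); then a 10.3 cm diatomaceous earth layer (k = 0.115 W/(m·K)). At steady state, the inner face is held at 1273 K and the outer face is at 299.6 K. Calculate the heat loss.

Resistance network (inner→outer):
  R_castable refractory = L/(kA) = 0.431/(0.758·16.0) = 0.03554 K/W
  R_diatomaceous earth = L/(kA) = 0.103/(0.115·16.0) = 0.05598 K/W
ΣR = 0.03554 + 0.05598 = 0.09152 K/W
Q = ΔT/ΣR = (1273 K − 299.6 K)/0.09152 = 10600 W

Q = 10.6 kW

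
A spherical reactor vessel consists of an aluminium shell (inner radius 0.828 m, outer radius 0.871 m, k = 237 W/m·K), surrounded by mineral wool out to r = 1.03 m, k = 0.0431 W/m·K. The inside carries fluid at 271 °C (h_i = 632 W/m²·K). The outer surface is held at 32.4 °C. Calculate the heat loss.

Q = 729 W

Resistance network (inner→outer):
  R_conv,in = 1/(4πr²h) = 1/(4π·0.828²·632) = 1.837×10^-4 K/W
  R_aluminium = (1/0.828 − 1/0.871)/(4πk) = 0.05962/(4π·237) = 2.002×10^-5 K/W
  R_mineral wool = (1/0.871 − 1/1.03)/(4πk) = 0.1772/(4π·0.0431) = 0.3272 K/W
ΣR = 1.837×10^-4 + 2.002×10^-5 + 0.3272 = 0.3274 K/W
Q = ΔT/ΣR = (271 °C − 32.4 °C)/0.3274 = 729 W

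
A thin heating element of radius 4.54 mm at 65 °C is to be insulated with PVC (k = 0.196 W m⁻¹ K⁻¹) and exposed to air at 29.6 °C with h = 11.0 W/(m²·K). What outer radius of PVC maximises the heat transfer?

r_cr = 1.78 cm

For a cylinder, r_cr = k_ins/h = 0.196/11.0 = 0.0178 m = 1.78 cm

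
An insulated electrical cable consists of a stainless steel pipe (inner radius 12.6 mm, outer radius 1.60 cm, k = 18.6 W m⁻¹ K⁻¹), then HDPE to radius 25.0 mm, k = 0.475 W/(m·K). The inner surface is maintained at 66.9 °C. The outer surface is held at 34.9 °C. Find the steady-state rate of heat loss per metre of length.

Treat each layer as a resistance in series:
  R'_stainless steel = ln(0.0160/0.0126)/(2πk) = 0.2389/(2π·18.6) = 0.002044 m·K/W
  R'_HDPE = ln(0.0250/0.0160)/(2πk) = 0.4463/(2π·0.475) = 0.1495 m·K/W
ΣR = 0.002044 + 0.1495 = 0.1515 m·K/W
Q' = ΔT/ΣR = (66.9 °C − 34.9 °C)/0.1515 = 211 W/m

Q' = 211 W/m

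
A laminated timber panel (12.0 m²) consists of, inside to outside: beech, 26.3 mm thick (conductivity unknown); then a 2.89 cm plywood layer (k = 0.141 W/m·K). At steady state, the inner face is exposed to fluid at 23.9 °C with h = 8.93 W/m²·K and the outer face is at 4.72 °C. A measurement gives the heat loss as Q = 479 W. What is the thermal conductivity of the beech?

k = 0.161 W/m·K

ΣR = ΔT/Q = |23.9 − 4.72|/479 = 0.04004 K/W
Known resistances:
  R_conv,in = 1/(hA) = 1/(8.93·12.0) = 0.009332 K/W
  R_plywood = L/(kA) = 0.0289/(0.141·12.0) = 0.01708 K/W
R_beech = ΣR − ΣR_known = 0.04004 − 0.02641 = 0.01363 K/W
L/(kA) = 0.01363 ⇒ k = 0.0263/(0.01363·12.0) = 0.161 W/m·K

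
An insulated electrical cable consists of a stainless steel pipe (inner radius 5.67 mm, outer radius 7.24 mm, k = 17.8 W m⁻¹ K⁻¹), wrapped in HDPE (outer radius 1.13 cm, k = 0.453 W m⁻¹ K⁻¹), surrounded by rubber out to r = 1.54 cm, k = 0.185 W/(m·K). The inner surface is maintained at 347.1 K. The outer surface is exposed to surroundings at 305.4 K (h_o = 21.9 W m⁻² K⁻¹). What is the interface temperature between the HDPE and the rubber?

T = 339.7 K

Series thermal resistances, inner to outer:
  R'_stainless steel = ln(0.00724/0.00567)/(2πk) = 0.2444/(2π·17.8) = 0.002186 m·K/W
  R'_HDPE = ln(0.0113/0.00724)/(2πk) = 0.4452/(2π·0.453) = 0.1564 m·K/W
  R'_rubber = ln(0.0154/0.0113)/(2πk) = 0.3096/(2π·0.185) = 0.2663 m·K/W
  R'_conv,out = 1/(2πr h) = 1/(2π·0.0154·21.9) = 0.4719 m·K/W
ΣR = 0.002186 + 0.1564 + 0.2663 + 0.4719 = 0.8968 m·K/W
Q' = ΔT/ΣR = (347.1 K − 305.4 K)/0.8968 = 46.50 W/m
From the inner boundary to the HDPE/rubber interface, ΣR_partial = 0.1586 m·K/W.
T_interface = T_in − Q'·ΣR_partial = 347.1 K − (46.50)(0.1586) = 339.7 K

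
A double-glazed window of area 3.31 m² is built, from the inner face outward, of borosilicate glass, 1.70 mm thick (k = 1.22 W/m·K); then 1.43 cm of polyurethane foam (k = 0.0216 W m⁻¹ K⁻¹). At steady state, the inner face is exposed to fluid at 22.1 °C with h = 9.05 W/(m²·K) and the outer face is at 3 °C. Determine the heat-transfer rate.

Q = 81.7 W

Series thermal resistances, inner to outer:
  R_conv,in = 1/(hA) = 1/(9.05·3.31) = 0.03338 K/W
  R_borosilicate glass = L/(kA) = 0.00170/(1.22·3.31) = 4.210×10^-4 K/W
  R_polyurethane foam = L/(kA) = 0.0143/(0.0216·3.31) = 0.2000 K/W
ΣR = 0.03338 + 4.210×10^-4 + 0.2000 = 0.2338 K/W
Q = ΔT/ΣR = (22.1 °C − 3 °C)/0.2338 = 81.7 W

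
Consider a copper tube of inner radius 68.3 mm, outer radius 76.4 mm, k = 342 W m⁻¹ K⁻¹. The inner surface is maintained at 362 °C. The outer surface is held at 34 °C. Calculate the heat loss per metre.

Q' = 6290 kW/m

Q' = 2πk·ΔT/ln(r₂/r₁) = 2π × 342 × 328 / ln(0.0764/0.0683) = 6.29×10^6 W/m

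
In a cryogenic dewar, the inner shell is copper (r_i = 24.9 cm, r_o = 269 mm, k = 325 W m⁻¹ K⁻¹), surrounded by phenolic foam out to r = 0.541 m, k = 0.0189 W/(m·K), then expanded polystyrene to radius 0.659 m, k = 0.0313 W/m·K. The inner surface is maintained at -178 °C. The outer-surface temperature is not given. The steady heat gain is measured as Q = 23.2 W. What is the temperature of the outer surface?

T_out = 24.1 °C

Sum the resistances:
  R_copper = (1/0.249 − 1/0.269)/(4πk) = 0.2986/(4π·325) = 7.311×10^-5 K/W
  R_phenolic foam = (1/0.269 − 1/0.541)/(4πk) = 1.869/(4π·0.0189) = 7.870 K/W
  R_expanded polystyrene = (1/0.541 − 1/0.659)/(4πk) = 0.3310/(4π·0.0313) = 0.8415 K/W
ΣR = 8.711 K/W
ΔT = Q·ΣR = 23.2 × 8.711 = 202.1 K
Heat flows inward, so T_out = T_in + ΔT = -178 + 202.1 = 24.1 °C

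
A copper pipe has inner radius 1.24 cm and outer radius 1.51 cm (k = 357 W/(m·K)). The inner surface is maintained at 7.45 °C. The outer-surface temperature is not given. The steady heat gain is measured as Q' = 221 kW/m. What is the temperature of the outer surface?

T_out = 26.9 °C

Series resistances:
  R'_copper = ln(0.0151/0.0124)/(2πk) = 0.1970/(2π·357) = 8.782×10^-5 m·K/W
ΣR = 8.782×10^-5 m·K/W
ΔT = Q'·ΣR = 2.21×10^5 × 8.782×10^-5 = 19.41 K
Heat flows inward, so T_out = T_in + ΔT = 7.45 + 19.41 = 26.9 °C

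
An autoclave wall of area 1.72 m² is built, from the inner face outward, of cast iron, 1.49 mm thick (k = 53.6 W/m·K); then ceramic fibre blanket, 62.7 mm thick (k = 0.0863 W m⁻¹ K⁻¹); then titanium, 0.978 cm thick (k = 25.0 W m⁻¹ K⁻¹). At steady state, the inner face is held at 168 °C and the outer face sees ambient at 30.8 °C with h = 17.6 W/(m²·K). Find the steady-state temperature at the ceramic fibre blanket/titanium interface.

T = 40.8 °C

Resistance network (inner→outer):
  R_cast iron = L/(kA) = 0.00149/(53.6·1.72) = 1.616×10^-5 K/W
  R_ceramic fibre blanket = L/(kA) = 0.0627/(0.0863·1.72) = 0.4224 K/W
  R_titanium = L/(kA) = 0.00978/(25.0·1.72) = 2.274×10^-4 K/W
  R_conv,out = 1/(hA) = 1/(17.6·1.72) = 0.03303 K/W
ΣR = 1.616×10^-5 + 0.4224 + 2.274×10^-4 + 0.03303 = 0.4557 K/W
Q = ΔT/ΣR = (168 °C − 30.8 °C)/0.4557 = 301.1 W
From the inner boundary to the ceramic fibre blanket/titanium interface, ΣR_partial = 0.4224 K/W.
T_interface = T_in − Q·ΣR_partial = 168 °C − (301.1)(0.4224) = 40.8 °C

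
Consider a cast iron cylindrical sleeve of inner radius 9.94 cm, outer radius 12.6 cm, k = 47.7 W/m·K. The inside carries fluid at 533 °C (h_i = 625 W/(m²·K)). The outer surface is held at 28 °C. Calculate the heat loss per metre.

Treat each layer as a resistance in series:
  R'_conv,in = 1/(2πr h) = 1/(2π·0.0994·625) = 0.002562 m·K/W
  R'_cast iron = ln(0.126/0.0994)/(2πk) = 0.2371/(2π·47.7) = 7.912×10^-4 m·K/W
ΣR = 0.002562 + 7.912×10^-4 = 0.003353 m·K/W
Q' = ΔT/ΣR = (533 °C − 28 °C)/0.003353 = 1.51×10^5 W/m

Q' = 151 kW/m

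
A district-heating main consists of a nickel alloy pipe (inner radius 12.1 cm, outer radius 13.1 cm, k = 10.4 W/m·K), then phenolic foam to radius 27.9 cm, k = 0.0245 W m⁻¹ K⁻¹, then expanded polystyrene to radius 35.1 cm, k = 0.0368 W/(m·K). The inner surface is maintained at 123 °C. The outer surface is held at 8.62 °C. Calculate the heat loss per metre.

Series thermal resistances, inner to outer:
  R'_nickel alloy = ln(0.131/0.121)/(2πk) = 0.07941/(2π·10.4) = 0.001215 m·K/W
  R'_phenolic foam = ln(0.279/0.131)/(2πk) = 0.7560/(2π·0.0245) = 4.911 m·K/W
  R'_expanded polystyrene = ln(0.351/0.279)/(2πk) = 0.2296/(2π·0.0368) = 0.9929 m·K/W
ΣR = 0.001215 + 4.911 + 0.9929 = 5.905 m·K/W
Q' = ΔT/ΣR = (123 °C − 8.62 °C)/5.905 = 19.4 W/m

Q' = 19.4 W/m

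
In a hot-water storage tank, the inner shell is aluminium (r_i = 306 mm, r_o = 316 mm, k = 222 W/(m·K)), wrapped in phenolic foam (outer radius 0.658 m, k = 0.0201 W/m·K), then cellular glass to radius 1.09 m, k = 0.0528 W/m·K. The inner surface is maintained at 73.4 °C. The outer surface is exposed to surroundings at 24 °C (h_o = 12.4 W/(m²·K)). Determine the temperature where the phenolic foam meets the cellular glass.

T = 30.1 °C

Treat each layer as a resistance in series:
  R_aluminium = (1/0.306 − 1/0.316)/(4πk) = 0.1034/(4π·222) = 3.707×10^-5 K/W
  R_phenolic foam = (1/0.316 − 1/0.658)/(4πk) = 1.645/(4π·0.0201) = 6.512 K/W
  R_cellular glass = (1/0.658 − 1/1.09)/(4πk) = 0.6023/(4π·0.0528) = 0.9078 K/W
  R_conv,out = 1/(4πr²h) = 1/(4π·1.09²·12.4) = 0.005402 K/W
ΣR = 3.707×10^-5 + 6.512 + 0.9078 + 0.005402 = 7.425 K/W
Q = ΔT/ΣR = (73.4 °C − 24 °C)/7.425 = 6.653 W
From the inner boundary to the phenolic foam/cellular glass interface, ΣR_partial = 6.512 K/W.
T_interface = T_in − Q·ΣR_partial = 73.4 °C − (6.653)(6.512) = 30.1 °C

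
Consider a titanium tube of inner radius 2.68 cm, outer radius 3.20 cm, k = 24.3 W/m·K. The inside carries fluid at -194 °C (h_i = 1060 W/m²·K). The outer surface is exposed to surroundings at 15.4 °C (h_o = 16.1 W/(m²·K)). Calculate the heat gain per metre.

Q' = 663 W/m

Treat each layer as a resistance in series:
  R'_conv,in = 1/(2πr h) = 1/(2π·0.0268·1060) = 0.005602 m·K/W
  R'_titanium = ln(0.0320/0.0268)/(2πk) = 0.1773/(2π·24.3) = 0.001161 m·K/W
  R'_conv,out = 1/(2πr h) = 1/(2π·0.0320·16.1) = 0.3089 m·K/W
ΣR = 0.005602 + 0.001161 + 0.3089 = 0.3157 m·K/W
Q' = ΔT/ΣR = (-194 °C − 15.4 °C)/0.3157 = -663 W/m
(Negative Q' ⇒ heat flows inward; heat gain = 663 W/m.)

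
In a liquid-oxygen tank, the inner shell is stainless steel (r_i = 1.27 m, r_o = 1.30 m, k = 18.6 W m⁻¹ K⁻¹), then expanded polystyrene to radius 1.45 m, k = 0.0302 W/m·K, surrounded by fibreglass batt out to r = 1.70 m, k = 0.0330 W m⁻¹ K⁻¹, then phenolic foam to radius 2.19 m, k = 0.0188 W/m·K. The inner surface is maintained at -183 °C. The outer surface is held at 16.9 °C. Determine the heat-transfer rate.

Series thermal resistances, inner to outer:
  R_stainless steel = (1/1.27 − 1/1.30)/(4πk) = 0.01817/(4π·18.6) = 7.774×10^-5 K/W
  R_expanded polystyrene = (1/1.30 − 1/1.45)/(4πk) = 0.07958/(4π·0.0302) = 0.2097 K/W
  R_fibreglass batt = (1/1.45 − 1/1.70)/(4πk) = 0.1014/(4π·0.0330) = 0.2446 K/W
  R_phenolic foam = (1/1.70 − 1/2.19)/(4πk) = 0.1316/(4π·0.0188) = 0.5571 K/W
ΣR = 7.774×10^-5 + 0.2097 + 0.2446 + 0.5571 = 1.011 K/W
Q = ΔT/ΣR = (-183 °C − 16.9 °C)/1.011 = -198 W
(Negative Q ⇒ heat flows inward; heat gain = 198 W.)

Q = 198 W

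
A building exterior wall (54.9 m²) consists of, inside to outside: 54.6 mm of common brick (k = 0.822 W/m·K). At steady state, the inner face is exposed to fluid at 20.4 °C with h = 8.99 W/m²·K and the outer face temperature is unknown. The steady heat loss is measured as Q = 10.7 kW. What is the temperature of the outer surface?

T_out = -14.2 °C

Sum the resistances:
  R_conv,in = 1/(hA) = 1/(8.99·54.9) = 0.002026 K/W
  R_common brick = L/(kA) = 0.0546/(0.822·54.9) = 0.001210 K/W
ΣR = 0.003236 K/W
ΔT = Q·ΣR = 10700 × 0.003236 = 34.63 K
Heat flows outward, so T_out = T_in − ΔT = 20.4 − 34.63 = -14.2 °C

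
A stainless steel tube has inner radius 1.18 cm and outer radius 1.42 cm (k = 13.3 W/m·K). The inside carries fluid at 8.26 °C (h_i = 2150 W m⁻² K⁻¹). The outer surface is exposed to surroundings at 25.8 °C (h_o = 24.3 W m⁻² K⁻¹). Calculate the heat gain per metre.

Q' = 37.3 W/m

Series thermal resistances, inner to outer:
  R'_conv,in = 1/(2πr h) = 1/(2π·0.0118·2150) = 0.006273 m·K/W
  R'_stainless steel = ln(0.0142/0.0118)/(2πk) = 0.1851/(2π·13.3) = 0.002216 m·K/W
  R'_conv,out = 1/(2πr h) = 1/(2π·0.0142·24.3) = 0.4612 m·K/W
ΣR = 0.006273 + 0.002216 + 0.4612 = 0.4697 m·K/W
Q' = ΔT/ΣR = (8.26 °C − 25.8 °C)/0.4697 = -37.3 W/m
(Negative Q' ⇒ heat flows inward; heat gain = 37.3 W/m.)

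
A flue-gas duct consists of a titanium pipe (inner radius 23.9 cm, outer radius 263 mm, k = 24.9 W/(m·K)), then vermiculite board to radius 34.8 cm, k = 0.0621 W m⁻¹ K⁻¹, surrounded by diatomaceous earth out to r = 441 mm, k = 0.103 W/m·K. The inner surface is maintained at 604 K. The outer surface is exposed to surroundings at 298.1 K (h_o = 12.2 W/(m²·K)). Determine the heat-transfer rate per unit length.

Q' = 275 W/m

Series thermal resistances, inner to outer:
  R'_titanium = ln(0.263/0.239)/(2πk) = 0.09569/(2π·24.9) = 6.116×10^-4 m·K/W
  R'_vermiculite board = ln(0.348/0.263)/(2πk) = 0.2800/(2π·0.0621) = 0.7177 m·K/W
  R'_diatomaceous earth = ln(0.441/0.348)/(2πk) = 0.2368/(2π·0.103) = 0.3660 m·K/W
  R'_conv,out = 1/(2πr h) = 1/(2π·0.441·12.2) = 0.02958 m·K/W
ΣR = 6.116×10^-4 + 0.7177 + 0.3660 + 0.02958 = 1.114 m·K/W
Q' = ΔT/ΣR = (604 K − 298.1 K)/1.114 = 275 W/m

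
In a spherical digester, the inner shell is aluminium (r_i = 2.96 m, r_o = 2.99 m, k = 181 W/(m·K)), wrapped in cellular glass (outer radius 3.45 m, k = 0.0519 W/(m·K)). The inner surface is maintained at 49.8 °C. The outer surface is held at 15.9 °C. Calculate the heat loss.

Q = 496 W

Series thermal resistances, inner to outer:
  R_aluminium = (1/2.96 − 1/2.99)/(4πk) = 0.003390/(4π·181) = 1.490×10^-6 K/W
  R_cellular glass = (1/2.99 − 1/3.45)/(4πk) = 0.04459/(4π·0.0519) = 0.06837 K/W
ΣR = 1.490×10^-6 + 0.06837 = 0.06837 K/W
Q = ΔT/ΣR = (49.8 °C − 15.9 °C)/0.06837 = 496 W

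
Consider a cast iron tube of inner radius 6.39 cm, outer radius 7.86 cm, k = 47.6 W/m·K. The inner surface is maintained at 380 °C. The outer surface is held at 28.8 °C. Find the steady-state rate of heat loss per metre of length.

Q' = 5.07×10^5 W/m

Q' = 2πk·ΔT/ln(r₂/r₁) = 2π × 47.6 × 351.2 / ln(0.0786/0.0639) = 5.07×10^5 W/m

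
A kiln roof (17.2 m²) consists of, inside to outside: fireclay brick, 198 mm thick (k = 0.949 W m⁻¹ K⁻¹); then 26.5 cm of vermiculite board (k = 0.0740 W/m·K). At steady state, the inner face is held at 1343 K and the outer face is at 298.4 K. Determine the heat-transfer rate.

Treat each layer as a resistance in series:
  R_fireclay brick = L/(kA) = 0.198/(0.949·17.2) = 0.01213 K/W
  R_vermiculite board = L/(kA) = 0.265/(0.0740·17.2) = 0.2082 K/W
ΣR = 0.01213 + 0.2082 = 0.2203 K/W
Q = ΔT/ΣR = (1343 K − 298.4 K)/0.2203 = 4740 W

Q = 4740 W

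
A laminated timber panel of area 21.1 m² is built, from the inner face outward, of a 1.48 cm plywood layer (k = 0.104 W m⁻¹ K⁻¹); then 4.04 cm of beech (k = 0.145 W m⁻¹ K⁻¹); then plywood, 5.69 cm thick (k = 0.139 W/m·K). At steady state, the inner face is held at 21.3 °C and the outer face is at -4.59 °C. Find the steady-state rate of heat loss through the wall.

Q = 658 W

Resistance network (inner→outer):
  R_plywood = L/(kA) = 0.0148/(0.104·21.1) = 0.006744 K/W
  R_beech = L/(kA) = 0.0404/(0.145·21.1) = 0.01320 K/W
  R_plywood = L/(kA) = 0.0569/(0.139·21.1) = 0.01940 K/W
ΣR = 0.006744 + 0.01320 + 0.01940 = 0.03934 K/W
Q = ΔT/ΣR = (21.3 °C − -4.59 °C)/0.03934 = 658 W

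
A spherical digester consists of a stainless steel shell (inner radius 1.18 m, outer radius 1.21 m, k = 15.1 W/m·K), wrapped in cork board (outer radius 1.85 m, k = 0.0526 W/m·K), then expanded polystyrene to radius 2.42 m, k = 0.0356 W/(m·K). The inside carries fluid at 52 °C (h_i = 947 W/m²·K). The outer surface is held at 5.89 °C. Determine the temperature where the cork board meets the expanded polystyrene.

Series thermal resistances, inner to outer:
  R_conv,in = 1/(4πr²h) = 1/(4π·1.18²·947) = 6.035×10^-5 K/W
  R_stainless steel = (1/1.18 − 1/1.21)/(4πk) = 0.02101/(4π·15.1) = 1.107×10^-4 K/W
  R_cork board = (1/1.21 − 1/1.85)/(4πk) = 0.2859/(4π·0.0526) = 0.4325 K/W
  R_expanded polystyrene = (1/1.85 − 1/2.42)/(4πk) = 0.1273/(4π·0.0356) = 0.2846 K/W
ΣR = 6.035×10^-5 + 1.107×10^-4 + 0.4325 + 0.2846 = 0.7173 K/W
Q = ΔT/ΣR = (52 °C − 5.89 °C)/0.7173 = 64.28 W
From the inner boundary to the cork board/expanded polystyrene interface, ΣR_partial = 0.4327 K/W.
T_interface = T_in − Q·ΣR_partial = 52 °C − (64.28)(0.4327) = 24.2 °C

T = 24.2 °C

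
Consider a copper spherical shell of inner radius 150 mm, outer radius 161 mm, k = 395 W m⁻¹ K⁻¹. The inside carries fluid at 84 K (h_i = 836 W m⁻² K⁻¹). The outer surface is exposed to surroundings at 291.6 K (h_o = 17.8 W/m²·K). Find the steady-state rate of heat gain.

Q = 1170 W

Resistance network (inner→outer):
  R_conv,in = 1/(4πr²h) = 1/(4π·0.150²·836) = 0.004231 K/W
  R_copper = (1/0.150 − 1/0.161)/(4πk) = 0.4555/(4π·395) = 9.176×10^-5 K/W
  R_conv,out = 1/(4πr²h) = 1/(4π·0.161²·17.8) = 0.1725 K/W
ΣR = 0.004231 + 9.176×10^-5 + 0.1725 = 0.1768 K/W
Q = ΔT/ΣR = (84 K − 291.6 K)/0.1768 = -1170 W
(Negative Q ⇒ heat flows inward; heat gain = 1170 W.)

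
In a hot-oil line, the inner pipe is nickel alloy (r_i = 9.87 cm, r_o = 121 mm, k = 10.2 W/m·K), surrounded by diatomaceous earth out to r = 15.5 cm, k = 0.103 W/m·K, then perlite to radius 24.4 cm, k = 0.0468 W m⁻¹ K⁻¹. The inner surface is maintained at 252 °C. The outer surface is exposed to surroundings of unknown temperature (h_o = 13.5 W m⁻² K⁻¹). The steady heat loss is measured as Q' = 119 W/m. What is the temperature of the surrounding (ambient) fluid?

Series resistances:
  R'_nickel alloy = ln(0.121/0.0987)/(2πk) = 0.2037/(2π·10.2) = 0.003179 m·K/W
  R'_diatomaceous earth = ln(0.155/0.121)/(2πk) = 0.2476/(2π·0.103) = 0.3826 m·K/W
  R'_perlite = ln(0.244/0.155)/(2πk) = 0.4537/(2π·0.0468) = 1.543 m·K/W
  R'_conv,out = 1/(2πr h) = 1/(2π·0.244·13.5) = 0.04832 m·K/W
ΣR = 1.977 m·K/W
ΔT = Q'·ΣR = 119 × 1.977 = 235.3 K
Heat flows outward, so T_out = T_in − ΔT = 252 − 235.3 = 16.7 °C

T_out = 16.7 °C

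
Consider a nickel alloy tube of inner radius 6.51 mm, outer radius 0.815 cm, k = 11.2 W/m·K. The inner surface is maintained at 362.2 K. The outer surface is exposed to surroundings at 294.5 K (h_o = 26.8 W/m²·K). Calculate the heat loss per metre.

Q' = 92.5 W/m

Resistance network (inner→outer):
  R'_nickel alloy = ln(0.00815/0.00651)/(2πk) = 0.2247/(2π·11.2) = 0.003193 m·K/W
  R'_conv,out = 1/(2πr h) = 1/(2π·0.00815·26.8) = 0.7287 m·K/W
ΣR = 0.003193 + 0.7287 = 0.7319 m·K/W
Q' = ΔT/ΣR = (362.2 K − 294.5 K)/0.7319 = 92.5 W/m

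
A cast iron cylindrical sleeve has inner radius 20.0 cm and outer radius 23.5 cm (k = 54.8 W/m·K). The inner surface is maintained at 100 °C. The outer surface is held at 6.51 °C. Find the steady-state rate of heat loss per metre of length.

Q' = 2πk·ΔT/ln(r₂/r₁) = 2π × 54.8 × 93.49 / ln(0.235/0.200) = 2.00×10^5 W/m

Q' = 200 kW/m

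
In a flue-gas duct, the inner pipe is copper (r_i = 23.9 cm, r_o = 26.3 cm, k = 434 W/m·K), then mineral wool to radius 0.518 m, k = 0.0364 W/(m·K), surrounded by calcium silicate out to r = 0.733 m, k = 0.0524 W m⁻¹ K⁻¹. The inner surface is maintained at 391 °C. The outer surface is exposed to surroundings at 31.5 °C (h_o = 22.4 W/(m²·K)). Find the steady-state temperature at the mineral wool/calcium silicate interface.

Treat each layer as a resistance in series:
  R'_copper = ln(0.263/0.239)/(2πk) = 0.09569/(2π·434) = 3.509×10^-5 m·K/W
  R'_mineral wool = ln(0.518/0.263)/(2πk) = 0.6778/(2π·0.0364) = 2.964 m·K/W
  R'_calcium silicate = ln(0.733/0.518)/(2πk) = 0.3472/(2π·0.0524) = 1.054 m·K/W
  R'_conv,out = 1/(2πr h) = 1/(2π·0.733·22.4) = 0.009693 m·K/W
ΣR = 3.509×10^-5 + 2.964 + 1.054 + 0.009693 = 4.028 m·K/W
Q' = ΔT/ΣR = (391 °C − 31.5 °C)/4.028 = 89.25 W/m
From the inner boundary to the mineral wool/calcium silicate interface, ΣR_partial = 2.964 m·K/W.
T_interface = T_in − Q'·ΣR_partial = 391 °C − (89.25)(2.964) = 126 °C

T = 126 °C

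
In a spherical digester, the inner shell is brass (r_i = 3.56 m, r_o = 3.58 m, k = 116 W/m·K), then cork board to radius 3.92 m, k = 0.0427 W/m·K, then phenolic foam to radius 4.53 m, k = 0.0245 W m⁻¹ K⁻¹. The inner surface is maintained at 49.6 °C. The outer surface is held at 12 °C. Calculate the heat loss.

Q = 240 W

Treat each layer as a resistance in series:
  R_brass = (1/3.56 − 1/3.58)/(4πk) = 0.001569/(4π·116) = 1.077×10^-6 K/W
  R_cork board = (1/3.58 − 1/3.92)/(4πk) = 0.02423/(4π·0.0427) = 0.04515 K/W
  R_phenolic foam = (1/3.92 − 1/4.53)/(4πk) = 0.03435/(4π·0.0245) = 0.1116 K/W
ΣR = 1.077×10^-6 + 0.04515 + 0.1116 = 0.1568 K/W
Q = ΔT/ΣR = (49.6 °C − 12 °C)/0.1568 = 240 W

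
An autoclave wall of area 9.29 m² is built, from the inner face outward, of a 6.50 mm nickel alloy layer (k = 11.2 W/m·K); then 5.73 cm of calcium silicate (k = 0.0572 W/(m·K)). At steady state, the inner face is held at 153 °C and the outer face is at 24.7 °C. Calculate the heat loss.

Treat each layer as a resistance in series:
  R_nickel alloy = L/(kA) = 0.00650/(11.2·9.29) = 6.247×10^-5 K/W
  R_calcium silicate = L/(kA) = 0.0573/(0.0572·9.29) = 0.1078 K/W
ΣR = 6.247×10^-5 + 0.1078 = 0.1079 K/W
Q = ΔT/ΣR = (153 °C − 24.7 °C)/0.1079 = 1190 W

Q = 1190 W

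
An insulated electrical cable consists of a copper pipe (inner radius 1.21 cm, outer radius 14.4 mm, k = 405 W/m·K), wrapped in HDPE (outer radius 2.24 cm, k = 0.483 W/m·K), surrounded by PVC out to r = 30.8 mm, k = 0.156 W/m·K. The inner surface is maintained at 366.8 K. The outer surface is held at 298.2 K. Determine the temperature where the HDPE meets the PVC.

T = 345.6 K

Treat each layer as a resistance in series:
  R'_copper = ln(0.0144/0.0121)/(2πk) = 0.1740/(2π·405) = 6.839×10^-5 m·K/W
  R'_HDPE = ln(0.0224/0.0144)/(2πk) = 0.4418/(2π·0.483) = 0.1456 m·K/W
  R'_PVC = ln(0.0308/0.0224)/(2πk) = 0.3185/(2π·0.156) = 0.3249 m·K/W
ΣR = 6.839×10^-5 + 0.1456 + 0.3249 = 0.4706 m·K/W
Q' = ΔT/ΣR = (366.8 K − 298.2 K)/0.4706 = 145.8 W/m
From the inner boundary to the HDPE/PVC interface, ΣR_partial = 0.1457 m·K/W.
T_interface = T_in − Q'·ΣR_partial = 366.8 K − (145.8)(0.1457) = 345.6 K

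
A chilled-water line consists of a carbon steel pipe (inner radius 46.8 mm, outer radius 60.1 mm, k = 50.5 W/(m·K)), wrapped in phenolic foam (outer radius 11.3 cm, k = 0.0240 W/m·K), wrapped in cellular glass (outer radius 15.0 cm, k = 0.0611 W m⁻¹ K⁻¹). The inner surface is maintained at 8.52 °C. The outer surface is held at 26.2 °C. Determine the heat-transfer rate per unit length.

Q' = 3.59 W/m

Treat each layer as a resistance in series:
  R'_carbon steel = ln(0.0601/0.0468)/(2πk) = 0.2501/(2π·50.5) = 7.883×10^-4 m·K/W
  R'_phenolic foam = ln(0.113/0.0601)/(2πk) = 0.6314/(2π·0.0240) = 4.187 m·K/W
  R'_cellular glass = ln(0.150/0.113)/(2πk) = 0.2832/(2π·0.0611) = 0.7378 m·K/W
ΣR = 7.883×10^-4 + 4.187 + 0.7378 = 4.926 m·K/W
Q' = ΔT/ΣR = (8.52 °C − 26.2 °C)/4.926 = -3.59 W/m
(Negative Q' ⇒ heat flows inward; heat gain = 3.59 W/m.)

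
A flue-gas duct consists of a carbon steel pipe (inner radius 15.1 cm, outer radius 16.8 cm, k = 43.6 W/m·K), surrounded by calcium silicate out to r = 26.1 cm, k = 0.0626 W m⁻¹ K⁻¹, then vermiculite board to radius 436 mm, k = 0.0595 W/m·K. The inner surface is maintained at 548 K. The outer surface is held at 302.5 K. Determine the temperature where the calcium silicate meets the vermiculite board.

T = 438 K

Resistance network (inner→outer):
  R'_carbon steel = ln(0.168/0.151)/(2πk) = 0.1067/(2π·43.6) = 3.894×10^-4 m·K/W
  R'_calcium silicate = ln(0.261/0.168)/(2πk) = 0.4406/(2π·0.0626) = 1.120 m·K/W
  R'_vermiculite board = ln(0.436/0.261)/(2πk) = 0.5131/(2π·0.0595) = 1.373 m·K/W
ΣR = 3.894×10^-4 + 1.120 + 1.373 = 2.493 m·K/W
Q' = ΔT/ΣR = (548 K − 302.5 K)/2.493 = 98.48 W/m
From the inner boundary to the calcium silicate/vermiculite board interface, ΣR_partial = 1.120 m·K/W.
T_interface = T_in − Q'·ΣR_partial = 548 K − (98.48)(1.120) = 438 K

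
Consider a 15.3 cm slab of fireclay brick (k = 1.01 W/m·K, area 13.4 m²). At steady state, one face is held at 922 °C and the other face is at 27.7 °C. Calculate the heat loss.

Q = 79.1 kW

Q = kA·ΔT/L = 1.01 × 13.4 × |922 °C − 27.7 °C| / 0.153 = 79100 W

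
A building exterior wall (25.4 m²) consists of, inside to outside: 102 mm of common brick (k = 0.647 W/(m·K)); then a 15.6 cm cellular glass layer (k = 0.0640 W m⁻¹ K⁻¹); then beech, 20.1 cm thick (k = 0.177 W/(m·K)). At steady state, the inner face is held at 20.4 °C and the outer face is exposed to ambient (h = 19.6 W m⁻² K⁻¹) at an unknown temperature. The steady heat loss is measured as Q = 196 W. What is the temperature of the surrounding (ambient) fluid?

T_out = -8.78 °C

Sum the resistances:
  R_common brick = L/(kA) = 0.102/(0.647·25.4) = 0.006207 K/W
  R_cellular glass = L/(kA) = 0.156/(0.0640·25.4) = 0.09596 K/W
  R_beech = L/(kA) = 0.201/(0.177·25.4) = 0.04471 K/W
  R_conv,out = 1/(hA) = 1/(19.6·25.4) = 0.002009 K/W
ΣR = 0.1489 K/W
ΔT = Q·ΣR = 196 × 0.1489 = 29.18 K
Heat flows outward, so T_out = T_in − ΔT = 20.4 − 29.18 = -8.78 °C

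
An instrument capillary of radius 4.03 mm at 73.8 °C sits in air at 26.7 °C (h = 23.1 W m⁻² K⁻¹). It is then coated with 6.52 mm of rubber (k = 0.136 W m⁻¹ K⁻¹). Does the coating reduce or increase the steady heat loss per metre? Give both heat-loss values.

Critical radius for a cylinder: r_cr = k/h = 0.00589 m = 0.589 cm.
Outer radius after coating: r₂ = 0.00403 + 0.00652 = 0.01055 m.
r₁ < r_cr < r₂: heat loss rises to a maximum at r_cr then falls. Whether the coating helps depends on whether Q(r₂) has dropped back below Q(r₁).
Bare: R = 1/(2πr₁h) = 1.710 m·K/W; Q = 47.1/1.710 = 27.5 W/m.
Coated: R = R_cond + R_conv = 1.779 m·K/W; Q = 47.1/1.779 = 26.5 W/m.

reduces: 27.5 → 26.5 W/m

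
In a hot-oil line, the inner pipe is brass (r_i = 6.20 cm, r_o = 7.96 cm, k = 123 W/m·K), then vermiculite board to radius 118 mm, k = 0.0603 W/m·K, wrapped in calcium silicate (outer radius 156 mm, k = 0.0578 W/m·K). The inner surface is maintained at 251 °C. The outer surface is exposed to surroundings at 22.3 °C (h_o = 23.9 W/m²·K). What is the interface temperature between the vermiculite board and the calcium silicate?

Resistance network (inner→outer):
  R'_brass = ln(0.0796/0.0620)/(2πk) = 0.2499/(2π·123) = 3.233×10^-4 m·K/W
  R'_vermiculite board = ln(0.118/0.0796)/(2πk) = 0.3937/(2π·0.0603) = 1.039 m·K/W
  R'_calcium silicate = ln(0.156/0.118)/(2πk) = 0.2792/(2π·0.0578) = 0.7687 m·K/W
  R'_conv,out = 1/(2πr h) = 1/(2π·0.156·23.9) = 0.04269 m·K/W
ΣR = 3.233×10^-4 + 1.039 + 0.7687 + 0.04269 = 1.851 m·K/W
Q' = ΔT/ΣR = (251 °C − 22.3 °C)/1.851 = 123.6 W/m
From the inner boundary to the vermiculite board/calcium silicate interface, ΣR_partial = 1.039 m·K/W.
T_interface = T_in − Q'·ΣR_partial = 251 °C − (123.6)(1.039) = 123 °C

T = 123 °C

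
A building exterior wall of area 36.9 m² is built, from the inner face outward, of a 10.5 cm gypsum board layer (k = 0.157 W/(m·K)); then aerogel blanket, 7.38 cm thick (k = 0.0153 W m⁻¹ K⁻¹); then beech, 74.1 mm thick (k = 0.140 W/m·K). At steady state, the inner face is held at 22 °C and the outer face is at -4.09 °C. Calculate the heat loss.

Q = 160 W

Series thermal resistances, inner to outer:
  R_gypsum board = L/(kA) = 0.105/(0.157·36.9) = 0.01812 K/W
  R_aerogel blanket = L/(kA) = 0.0738/(0.0153·36.9) = 0.1307 K/W
  R_beech = L/(kA) = 0.0741/(0.140·36.9) = 0.01434 K/W
ΣR = 0.01812 + 0.1307 + 0.01434 = 0.1632 K/W
Q = ΔT/ΣR = (22 °C − -4.09 °C)/0.1632 = 160 W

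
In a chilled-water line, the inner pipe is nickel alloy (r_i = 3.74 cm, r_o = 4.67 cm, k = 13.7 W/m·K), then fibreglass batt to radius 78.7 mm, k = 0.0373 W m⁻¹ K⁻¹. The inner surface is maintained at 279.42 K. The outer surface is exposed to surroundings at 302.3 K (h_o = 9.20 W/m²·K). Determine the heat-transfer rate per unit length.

Treat each layer as a resistance in series:
  R'_nickel alloy = ln(0.0467/0.0374)/(2πk) = 0.2221/(2π·13.7) = 0.002580 m·K/W
  R'_fibreglass batt = ln(0.0787/0.0467)/(2πk) = 0.5219/(2π·0.0373) = 2.227 m·K/W
  R'_conv,out = 1/(2πr h) = 1/(2π·0.0787·9.20) = 0.2198 m·K/W
ΣR = 0.002580 + 2.227 + 0.2198 = 2.449 m·K/W
Q' = ΔT/ΣR = (279.42 K − 302.3 K)/2.449 = -9.34 W/m
(Negative Q' ⇒ heat flows inward; heat gain = 9.34 W/m.)

Q' = 9.34 W/m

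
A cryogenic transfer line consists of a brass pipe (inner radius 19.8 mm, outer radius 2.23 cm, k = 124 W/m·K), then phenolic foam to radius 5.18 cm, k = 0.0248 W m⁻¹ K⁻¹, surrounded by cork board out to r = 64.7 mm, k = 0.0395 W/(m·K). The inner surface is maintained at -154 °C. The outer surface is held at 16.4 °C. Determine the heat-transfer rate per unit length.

Q' = 27.0 W/m

Treat each layer as a resistance in series:
  R'_brass = ln(0.0223/0.0198)/(2πk) = 0.1189/(2π·124) = 1.526×10^-4 m·K/W
  R'_phenolic foam = ln(0.0518/0.0223)/(2πk) = 0.8428/(2π·0.0248) = 5.409 m·K/W
  R'_cork board = ln(0.0647/0.0518)/(2πk) = 0.2224/(2π·0.0395) = 0.8960 m·K/W
ΣR = 1.526×10^-4 + 5.409 + 0.8960 = 6.305 m·K/W
Q' = ΔT/ΣR = (-154 °C − 16.4 °C)/6.305 = -27.0 W/m
(Negative Q' ⇒ heat flows inward; heat gain = 27.0 W/m.)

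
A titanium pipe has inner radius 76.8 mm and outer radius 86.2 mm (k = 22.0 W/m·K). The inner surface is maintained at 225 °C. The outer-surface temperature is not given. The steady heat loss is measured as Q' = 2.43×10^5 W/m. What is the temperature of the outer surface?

T_out = 22.0 °C

Sum the resistances:
  R'_titanium = ln(0.0862/0.0768)/(2πk) = 0.1155/(2π·22.0) = 8.353×10^-4 m·K/W
ΣR = 8.353×10^-4 m·K/W
ΔT = Q'·ΣR = 2.43×10^5 × 8.353×10^-4 = 203.0 K
Heat flows outward, so T_out = T_in − ΔT = 225 − 203.0 = 22.0 °C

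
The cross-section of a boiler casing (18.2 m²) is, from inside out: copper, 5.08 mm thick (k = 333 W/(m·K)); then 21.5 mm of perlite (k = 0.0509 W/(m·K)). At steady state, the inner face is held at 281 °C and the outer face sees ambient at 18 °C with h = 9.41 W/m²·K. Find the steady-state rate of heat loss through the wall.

Q = 9050 W

Series thermal resistances, inner to outer:
  R_copper = L/(kA) = 0.00508/(333·18.2) = 8.382×10^-7 K/W
  R_perlite = L/(kA) = 0.0215/(0.0509·18.2) = 0.02321 K/W
  R_conv,out = 1/(hA) = 1/(9.41·18.2) = 0.005839 K/W
ΣR = 8.382×10^-7 + 0.02321 + 0.005839 = 0.02905 K/W
Q = ΔT/ΣR = (281 °C − 18 °C)/0.02905 = 9050 W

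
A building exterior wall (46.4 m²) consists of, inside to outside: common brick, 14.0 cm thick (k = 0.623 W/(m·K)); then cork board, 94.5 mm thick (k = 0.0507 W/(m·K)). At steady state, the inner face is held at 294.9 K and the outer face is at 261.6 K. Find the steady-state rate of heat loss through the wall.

Series thermal resistances, inner to outer:
  R_common brick = L/(kA) = 0.140/(0.623·46.4) = 0.004843 K/W
  R_cork board = L/(kA) = 0.0945/(0.0507·46.4) = 0.04017 K/W
ΣR = 0.004843 + 0.04017 = 0.04501 K/W
Q = ΔT/ΣR = (294.9 K − 261.6 K)/0.04501 = 740 W

Q = 740 W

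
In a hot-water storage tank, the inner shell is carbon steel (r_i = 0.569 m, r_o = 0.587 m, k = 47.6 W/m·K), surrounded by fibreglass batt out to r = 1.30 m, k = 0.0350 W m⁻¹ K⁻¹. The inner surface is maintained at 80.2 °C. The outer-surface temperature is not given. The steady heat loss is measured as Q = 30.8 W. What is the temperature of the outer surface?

T_out = 14.8 °C

Series resistances:
  R_carbon steel = (1/0.569 − 1/0.587)/(4πk) = 0.05389/(4π·47.6) = 9.010×10^-5 K/W
  R_fibreglass batt = (1/0.587 − 1/1.30)/(4πk) = 0.9343/(4π·0.0350) = 2.124 K/W
ΣR = 2.124 K/W
ΔT = Q·ΣR = 30.8 × 2.124 = 65.42 K
Heat flows outward, so T_out = T_in − ΔT = 80.2 − 65.42 = 14.8 °C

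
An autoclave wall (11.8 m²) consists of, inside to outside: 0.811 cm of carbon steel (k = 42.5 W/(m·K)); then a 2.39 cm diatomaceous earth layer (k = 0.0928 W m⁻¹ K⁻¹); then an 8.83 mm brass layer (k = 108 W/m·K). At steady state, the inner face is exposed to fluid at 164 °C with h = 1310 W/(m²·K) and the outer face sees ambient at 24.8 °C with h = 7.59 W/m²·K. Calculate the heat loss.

Q = 4210 W

Resistance network (inner→outer):
  R_conv,in = 1/(hA) = 1/(1310·11.8) = 6.469×10^-5 K/W
  R_carbon steel = L/(kA) = 0.00811/(42.5·11.8) = 1.617×10^-5 K/W
  R_diatomaceous earth = L/(kA) = 0.0239/(0.0928·11.8) = 0.02183 K/W
  R_brass = L/(kA) = 0.00883/(108·11.8) = 6.929×10^-6 K/W
  R_conv,out = 1/(hA) = 1/(7.59·11.8) = 0.01117 K/W
ΣR = 6.469×10^-5 + 1.617×10^-5 + 0.02183 + 6.929×10^-6 + 0.01117 = 0.03309 K/W
Q = ΔT/ΣR = (164 °C − 24.8 °C)/0.03309 = 4210 W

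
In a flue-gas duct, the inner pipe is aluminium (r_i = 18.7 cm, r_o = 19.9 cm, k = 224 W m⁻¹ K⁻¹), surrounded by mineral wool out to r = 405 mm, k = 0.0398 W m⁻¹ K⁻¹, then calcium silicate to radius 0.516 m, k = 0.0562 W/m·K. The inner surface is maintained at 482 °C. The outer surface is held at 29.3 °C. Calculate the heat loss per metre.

Q' = 128 W/m

Treat each layer as a resistance in series:
  R'_aluminium = ln(0.199/0.187)/(2πk) = 0.06220/(2π·224) = 4.419×10^-5 m·K/W
  R'_mineral wool = ln(0.405/0.199)/(2πk) = 0.7106/(2π·0.0398) = 2.842 m·K/W
  R'_calcium silicate = ln(0.516/0.405)/(2πk) = 0.2422/(2π·0.0562) = 0.6860 m·K/W
ΣR = 4.419×10^-5 + 2.842 + 0.6860 = 3.528 m·K/W
Q' = ΔT/ΣR = (482 °C − 29.3 °C)/3.528 = 128 W/m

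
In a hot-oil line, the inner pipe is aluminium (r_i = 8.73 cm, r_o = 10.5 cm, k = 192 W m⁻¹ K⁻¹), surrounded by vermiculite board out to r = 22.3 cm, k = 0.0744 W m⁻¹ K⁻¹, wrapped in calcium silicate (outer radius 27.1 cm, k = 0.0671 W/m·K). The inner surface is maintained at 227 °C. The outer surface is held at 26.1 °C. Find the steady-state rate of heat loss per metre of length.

Q' = 96.9 W/m

Treat each layer as a resistance in series:
  R'_aluminium = ln(0.105/0.0873)/(2πk) = 0.1846/(2π·192) = 1.530×10^-4 m·K/W
  R'_vermiculite board = ln(0.223/0.105)/(2πk) = 0.7532/(2π·0.0744) = 1.611 m·K/W
  R'_calcium silicate = ln(0.271/0.223)/(2πk) = 0.1949/(2π·0.0671) = 0.4624 m·K/W
ΣR = 1.530×10^-4 + 1.611 + 0.4624 = 2.074 m·K/W
Q' = ΔT/ΣR = (227 °C − 26.1 °C)/2.074 = 96.9 W/m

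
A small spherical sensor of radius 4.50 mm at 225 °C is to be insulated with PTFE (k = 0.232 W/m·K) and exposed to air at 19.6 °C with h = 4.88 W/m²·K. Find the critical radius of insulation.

For a sphere, r_cr = 2k_ins/h = 2·0.232/4.88 = 0.0951 m = 9.51 cm

r_cr = 9.51 cm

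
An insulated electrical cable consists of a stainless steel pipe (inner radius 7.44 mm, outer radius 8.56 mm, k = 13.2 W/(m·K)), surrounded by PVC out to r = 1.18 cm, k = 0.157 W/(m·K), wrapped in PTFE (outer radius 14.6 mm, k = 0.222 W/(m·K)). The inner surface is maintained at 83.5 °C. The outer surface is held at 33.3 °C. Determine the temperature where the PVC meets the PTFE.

T = 49.3 °C

Treat each layer as a resistance in series:
  R'_stainless steel = ln(0.00856/0.00744)/(2πk) = 0.1402/(2π·13.2) = 0.001691 m·K/W
  R'_PVC = ln(0.0118/0.00856)/(2πk) = 0.3210/(2π·0.157) = 0.3254 m·K/W
  R'_PTFE = ln(0.0146/0.0118)/(2πk) = 0.2129/(2π·0.222) = 0.1526 m·K/W
ΣR = 0.001691 + 0.3254 + 0.1526 = 0.4797 m·K/W
Q' = ΔT/ΣR = (83.5 °C − 33.3 °C)/0.4797 = 104.6 W/m
From the inner boundary to the PVC/PTFE interface, ΣR_partial = 0.3271 m·K/W.
T_interface = T_in − Q'·ΣR_partial = 83.5 °C − (104.6)(0.3271) = 49.3 °C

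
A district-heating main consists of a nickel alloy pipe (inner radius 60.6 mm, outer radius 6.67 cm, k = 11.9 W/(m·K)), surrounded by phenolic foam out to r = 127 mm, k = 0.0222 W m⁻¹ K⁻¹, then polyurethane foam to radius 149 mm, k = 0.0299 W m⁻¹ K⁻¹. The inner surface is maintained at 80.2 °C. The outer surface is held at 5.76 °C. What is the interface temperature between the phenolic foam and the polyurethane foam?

T = 17.3 °C

Treat each layer as a resistance in series:
  R'_nickel alloy = ln(0.0667/0.0606)/(2πk) = 0.09591/(2π·11.9) = 0.001283 m·K/W
  R'_phenolic foam = ln(0.127/0.0667)/(2πk) = 0.6440/(2π·0.0222) = 4.617 m·K/W
  R'_polyurethane foam = ln(0.149/0.127)/(2πk) = 0.1598/(2π·0.0299) = 0.8504 m·K/W
ΣR = 0.001283 + 4.617 + 0.8504 = 5.469 m·K/W
Q' = ΔT/ΣR = (80.2 °C − 5.76 °C)/5.469 = 13.61 W/m
From the inner boundary to the phenolic foam/polyurethane foam interface, ΣR_partial = 4.618 m·K/W.
T_interface = T_in − Q'·ΣR_partial = 80.2 °C − (13.61)(4.618) = 17.3 °C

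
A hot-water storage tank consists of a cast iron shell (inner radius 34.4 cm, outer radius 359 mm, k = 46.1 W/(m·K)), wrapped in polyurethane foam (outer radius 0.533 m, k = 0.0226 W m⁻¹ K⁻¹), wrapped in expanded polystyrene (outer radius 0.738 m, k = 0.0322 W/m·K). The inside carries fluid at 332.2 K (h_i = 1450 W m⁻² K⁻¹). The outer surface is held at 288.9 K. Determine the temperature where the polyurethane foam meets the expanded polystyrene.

Series thermal resistances, inner to outer:
  R_conv,in = 1/(4πr²h) = 1/(4π·0.344²·1450) = 4.638×10^-4 K/W
  R_cast iron = (1/0.344 − 1/0.359)/(4πk) = 0.1215/(4π·46.1) = 2.097×10^-4 K/W
  R_polyurethane foam = (1/0.359 − 1/0.533)/(4πk) = 0.9093/(4π·0.0226) = 3.202 K/W
  R_expanded polystyrene = (1/0.533 − 1/0.738)/(4πk) = 0.5212/(4π·0.0322) = 1.288 K/W
ΣR = 4.638×10^-4 + 2.097×10^-4 + 3.202 + 1.288 = 4.491 K/W
Q = ΔT/ΣR = (332.2 K − 288.9 K)/4.491 = 9.642 W
From the inner boundary to the polyurethane foam/expanded polystyrene interface, ΣR_partial = 3.203 K/W.
T_interface = T_in − Q·ΣR_partial = 332.2 K − (9.642)(3.203) = 301.3 K

T = 301.3 K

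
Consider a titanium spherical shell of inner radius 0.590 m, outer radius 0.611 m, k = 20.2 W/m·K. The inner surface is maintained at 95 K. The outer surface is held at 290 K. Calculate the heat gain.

Q = 4πk·ΔT/(1/r₁ − 1/r₂) = 4π × 20.2 × 195 / (1/0.590 − 1/0.611) = 8.50×10^5 W

Q = 850 kW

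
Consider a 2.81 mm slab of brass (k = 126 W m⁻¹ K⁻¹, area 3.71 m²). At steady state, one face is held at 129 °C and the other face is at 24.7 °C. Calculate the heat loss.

Q = 17400 kW

Q = kA·ΔT/L = 126 × 3.71 × |129 °C − 24.7 °C| / 0.00281 = 1.74×10^7 W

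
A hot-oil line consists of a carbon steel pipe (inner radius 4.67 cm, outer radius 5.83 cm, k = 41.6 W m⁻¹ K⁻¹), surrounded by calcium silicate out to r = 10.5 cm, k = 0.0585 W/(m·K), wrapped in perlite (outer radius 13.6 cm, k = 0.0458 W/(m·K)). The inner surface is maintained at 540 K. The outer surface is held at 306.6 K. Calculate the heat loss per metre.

Series thermal resistances, inner to outer:
  R'_carbon steel = ln(0.0583/0.0467)/(2πk) = 0.2219/(2π·41.6) = 8.488×10^-4 m·K/W
  R'_calcium silicate = ln(0.105/0.0583)/(2πk) = 0.5884/(2π·0.0585) = 1.601 m·K/W
  R'_perlite = ln(0.136/0.105)/(2πk) = 0.2587/(2π·0.0458) = 0.8990 m·K/W
ΣR = 8.488×10^-4 + 1.601 + 0.8990 = 2.501 m·K/W
Q' = ΔT/ΣR = (540 K − 306.6 K)/2.501 = 93.3 W/m

Q' = 93.3 W/m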